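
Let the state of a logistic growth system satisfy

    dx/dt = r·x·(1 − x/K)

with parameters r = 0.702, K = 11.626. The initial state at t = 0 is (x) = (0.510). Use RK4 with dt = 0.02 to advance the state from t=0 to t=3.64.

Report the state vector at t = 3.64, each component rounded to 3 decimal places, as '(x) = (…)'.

(x) = (4.317)

t=0.000: state=(0.510)
step 1 (dt=0.02): k1=(0.342), k2=(0.345), k3=(0.345), k4=(0.347); state += dt/6·(k1+2k2+2k3+k4)
t=0.020: state=(0.517)
t=0.040: state=(0.524)
t=0.060: state=(0.531)
continuing one RK4 step at a time; state shown every 10 steps (Δt=0.2):
t=0.200: state=(0.583)
t=0.400: state=(0.666)
t=0.600: state=(0.760)
t=0.800: state=(0.866)
t=1.000: state=(0.985)
t=1.200: state=(1.119)
t=1.400: state=(1.270)
t=1.600: state=(1.437)
t=1.800: state=(1.624)
t=2.000: state=(1.830)
t=2.200: state=(2.057)
t=2.400: state=(2.305)
t=2.600: state=(2.576)
t=2.800: state=(2.868)
t=3.000: state=(3.182)
t=3.200: state=(3.517)
t=3.400: state=(3.871)
t=3.600: state=(4.241)
t=3.640: state=(4.317)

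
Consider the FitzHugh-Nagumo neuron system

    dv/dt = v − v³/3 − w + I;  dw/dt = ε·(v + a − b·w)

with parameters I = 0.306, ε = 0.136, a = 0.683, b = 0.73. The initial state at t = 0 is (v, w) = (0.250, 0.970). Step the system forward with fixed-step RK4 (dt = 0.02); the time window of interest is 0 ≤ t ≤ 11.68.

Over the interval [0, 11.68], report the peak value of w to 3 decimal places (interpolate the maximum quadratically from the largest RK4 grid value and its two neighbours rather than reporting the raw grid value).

t=0.000: state=(0.250, 0.970)
step 1 (dt=0.02): k1=(-0.419, 0.031), k2=(-0.423, 0.030), k3=(-0.423, 0.030), k4=(-0.428, 0.029); state += dt/6·(k1+2k2+2k3+k4)
t=0.020: state=(0.242, 0.971)
t=0.040: state=(0.233, 0.971)
t=0.060: state=(0.224, 0.972)
continuing one RK4 step at a time; state shown every 25 steps (Δt=0.5):
t=0.500: state=(-0.023, 0.977)
t=1.000: state=(-0.464, 0.959)
t=1.500: state=(-1.075, 0.908)
t=2.000: state=(-1.600, 0.819)
t=2.500: state=(-1.823, 0.709)
t=3.000: state=(-1.864, 0.597)
t=3.500: state=(-1.844, 0.490)
t=4.000: state=(-1.808, 0.391)
t=4.500: state=(-1.768, 0.299)
t=5.000: state=(-1.727, 0.213)
t=5.500: state=(-1.686, 0.135)
t=6.000: state=(-1.645, 0.064)
t=6.500: state=(-1.605, -0.002)
t=7.000: state=(-1.565, -0.062)
t=7.500: state=(-1.525, -0.116)
t=8.000: state=(-1.486, -0.165)
t=8.500: state=(-1.447, -0.209)
t=9.000: state=(-1.408, -0.248)
t=9.500: state=(-1.370, -0.283)
t=10.000: state=(-1.332, -0.313)
t=10.500: state=(-1.295, -0.340)
t=11.000: state=(-1.257, -0.363)
t=11.500: state=(-1.220, -0.382)
t=11.680: state=(-1.207, -0.388)
largest grid value and its neighbours: w(0.400)=0.97682, w(0.420)=0.97684, w(0.440)=0.97682
parabola through these three points peaks at t≈0.421 with w≈0.97684

max w = 0.977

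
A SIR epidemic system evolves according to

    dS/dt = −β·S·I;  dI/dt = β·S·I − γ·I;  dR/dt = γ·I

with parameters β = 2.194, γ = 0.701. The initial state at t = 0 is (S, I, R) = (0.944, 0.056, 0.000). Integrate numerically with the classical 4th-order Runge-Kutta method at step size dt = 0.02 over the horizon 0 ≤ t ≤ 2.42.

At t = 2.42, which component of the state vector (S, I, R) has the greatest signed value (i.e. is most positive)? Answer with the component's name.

t=0.000: state=(0.944, 0.056, 0.000)
step 1 (dt=0.02): k1=(-0.116, 0.077, 0.039), k2=(-0.117, 0.078, 0.040), k3=(-0.117, 0.078, 0.040), k4=(-0.119, 0.079, 0.040); state += dt/6·(k1+2k2+2k3+k4)
t=0.020: state=(0.942, 0.058, 0.001)
t=0.040: state=(0.939, 0.059, 0.002)
t=0.060: state=(0.937, 0.061, 0.002)
continuing one RK4 step at a time; state shown every 5 steps (Δt=0.1):
t=0.100: state=(0.932, 0.064, 0.004)
t=0.200: state=(0.918, 0.073, 0.009)
t=0.300: state=(0.902, 0.083, 0.014)
t=0.400: state=(0.885, 0.095, 0.021)
t=0.500: state=(0.865, 0.107, 0.028)
t=0.600: state=(0.844, 0.120, 0.036)
t=0.700: state=(0.821, 0.134, 0.045)
t=0.800: state=(0.796, 0.150, 0.055)
t=0.900: state=(0.769, 0.166, 0.066)
t=1.000: state=(0.740, 0.182, 0.078)
t=1.100: state=(0.710, 0.199, 0.091)
t=1.200: state=(0.678, 0.216, 0.106)
t=1.300: state=(0.645, 0.233, 0.122)
t=1.400: state=(0.612, 0.250, 0.138)
t=1.500: state=(0.578, 0.265, 0.157)
t=1.600: state=(0.545, 0.280, 0.176)
t=1.700: state=(0.512, 0.293, 0.196)
t=1.800: state=(0.479, 0.304, 0.217)
t=1.900: state=(0.448, 0.314, 0.238)
t=2.000: state=(0.418, 0.322, 0.261)
t=2.100: state=(0.389, 0.328, 0.283)
t=2.200: state=(0.362, 0.332, 0.306)
t=2.300: state=(0.336, 0.334, 0.330)
t=2.400: state=(0.312, 0.334, 0.353)
t=2.420: state=(0.308, 0.334, 0.358)
compare at T: S=0.308, I=0.334, R=0.358

largest component: R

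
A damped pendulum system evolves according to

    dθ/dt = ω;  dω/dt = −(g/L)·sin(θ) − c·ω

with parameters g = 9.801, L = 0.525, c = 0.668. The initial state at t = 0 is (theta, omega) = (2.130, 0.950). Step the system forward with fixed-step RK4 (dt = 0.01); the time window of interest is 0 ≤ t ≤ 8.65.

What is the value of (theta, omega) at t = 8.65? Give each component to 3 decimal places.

t=0.000: state=(2.130, 0.950)
step 1 (dt=0.01): k1=(0.950, -16.460), k2=(0.868, -16.357), k3=(0.868, -16.362), k4=(0.786, -16.264); state += dt/6·(k1+2k2+2k3+k4)
t=0.010: state=(2.139, 0.786)
t=0.020: state=(2.146, 0.625)
t=0.030: state=(2.151, 0.465)
continuing one RK4 step at a time; state shown every 50 steps (Δt=0.5):
t=0.500: state=(0.672, -6.405)
t=1.000: state=(-1.475, -0.023)
t=1.500: state=(0.270, 4.747)
t=2.000: state=(0.839, -2.679)
t=2.500: state=(-0.770, -1.330)
t=3.000: state=(0.014, 3.058)
t=3.500: state=(0.526, -1.497)
t=4.000: state=(-0.457, -0.864)
t=4.500: state=(0.028, 1.852)
t=5.000: state=(0.299, -1.021)
t=5.500: state=(-0.290, -0.393)
t=6.000: state=(0.051, 1.094)
t=6.500: state=(0.160, -0.720)
t=7.000: state=(-0.184, -0.118)
t=7.500: state=(0.056, 0.625)
t=8.000: state=(0.080, -0.494)
t=8.500: state=(-0.114, 0.011)
t=8.650: state=(-0.090, 0.291)

(theta, omega) = (-0.090, 0.291)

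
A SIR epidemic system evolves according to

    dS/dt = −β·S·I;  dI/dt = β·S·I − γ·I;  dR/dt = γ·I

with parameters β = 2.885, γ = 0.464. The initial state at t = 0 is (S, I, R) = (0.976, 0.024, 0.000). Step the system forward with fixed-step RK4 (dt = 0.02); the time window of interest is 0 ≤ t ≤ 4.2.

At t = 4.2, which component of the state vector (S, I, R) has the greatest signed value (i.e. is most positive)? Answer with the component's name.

t=0.000: state=(0.976, 0.024, 0.000)
step 1 (dt=0.02): k1=(-0.068, 0.056, 0.011), k2=(-0.069, 0.058, 0.011), k3=(-0.069, 0.058, 0.011), k4=(-0.071, 0.059, 0.012); state += dt/6·(k1+2k2+2k3+k4)
t=0.020: state=(0.975, 0.025, 0.000)
t=0.040: state=(0.973, 0.026, 0.000)
t=0.060: state=(0.972, 0.028, 0.001)
continuing one RK4 step at a time; state shown every 10 steps (Δt=0.2):
t=0.200: state=(0.959, 0.038, 0.003)
t=0.400: state=(0.932, 0.060, 0.007)
t=0.600: state=(0.893, 0.093, 0.014)
t=0.800: state=(0.835, 0.140, 0.025)
t=1.000: state=(0.758, 0.202, 0.041)
t=1.200: state=(0.660, 0.277, 0.063)
t=1.400: state=(0.550, 0.358, 0.092)
t=1.600: state=(0.437, 0.434, 0.129)
t=1.800: state=(0.334, 0.493, 0.172)
t=2.000: state=(0.249, 0.531, 0.220)
t=2.200: state=(0.182, 0.548, 0.270)
t=2.400: state=(0.133, 0.546, 0.321)
t=2.600: state=(0.097, 0.532, 0.371)
t=2.800: state=(0.072, 0.509, 0.420)
t=3.000: state=(0.054, 0.481, 0.465)
t=3.200: state=(0.041, 0.450, 0.509)
t=3.400: state=(0.032, 0.419, 0.549)
t=3.600: state=(0.025, 0.388, 0.586)
t=3.800: state=(0.021, 0.358, 0.621)
t=4.000: state=(0.017, 0.330, 0.653)
t=4.200: state=(0.014, 0.304, 0.682)
compare at T: S=0.014, I=0.304, R=0.682

largest component: R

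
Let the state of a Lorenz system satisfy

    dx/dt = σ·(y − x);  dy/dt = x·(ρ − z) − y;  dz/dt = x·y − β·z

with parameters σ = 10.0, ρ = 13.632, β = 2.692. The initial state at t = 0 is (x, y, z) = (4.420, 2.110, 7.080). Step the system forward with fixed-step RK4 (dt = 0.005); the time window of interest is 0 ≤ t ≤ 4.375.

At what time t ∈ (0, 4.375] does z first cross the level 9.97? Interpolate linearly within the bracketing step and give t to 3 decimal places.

t=0.000: state=(4.420, 2.110, 7.080)
step 1 (dt=0.005): k1=(-23.100, 26.850, -9.733), k2=(-21.851, 26.510, -9.497), k3=(-21.891, 26.529, -9.495), k4=(-20.679, 26.205, -9.265); state += dt/6·(k1+2k2+2k3+k4)
t=0.005: state=(4.311, 2.243, 7.033)
t=0.010: state=(4.213, 2.372, 6.987)
t=0.015: state=(4.126, 2.499, 6.944)
continuing one RK4 step at a time; state shown every 40 steps (Δt=0.2):
t=0.200: state=(5.113, 6.901, 7.232)
t=0.295: state=(7.042, 9.143, 9.783)
next step: t=0.300: state=(7.147, 9.230, 9.976) — z has crossed 9.97
linear interpolation between t=0.295 (9.78289) and t=0.300 (9.97580) → t≈0.300

t = 0.300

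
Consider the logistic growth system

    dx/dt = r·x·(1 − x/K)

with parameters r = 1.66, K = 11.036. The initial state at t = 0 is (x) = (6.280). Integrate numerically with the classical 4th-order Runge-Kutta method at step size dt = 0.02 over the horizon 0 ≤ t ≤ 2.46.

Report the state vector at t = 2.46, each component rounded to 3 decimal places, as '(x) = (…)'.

t=0.000: state=(6.280)
step 1 (dt=0.02): k1=(4.493), k2=(4.482), k3=(4.482), k4=(4.471); state += dt/6·(k1+2k2+2k3+k4)
t=0.020: state=(6.370)
t=0.040: state=(6.459)
t=0.060: state=(6.547)
continuing one RK4 step at a time; state shown every 5 steps (Δt=0.1):
t=0.100: state=(6.723)
t=0.200: state=(7.151)
t=0.300: state=(7.558)
t=0.400: state=(7.940)
t=0.500: state=(8.296)
t=0.600: state=(8.624)
t=0.700: state=(8.922)
t=0.800: state=(9.191)
t=0.900: state=(9.432)
t=1.000: state=(9.647)
t=1.100: state=(9.836)
t=1.200: state=(10.003)
t=1.300: state=(10.148)
t=1.400: state=(10.274)
t=1.500: state=(10.384)
t=1.600: state=(10.479)
t=1.700: state=(10.560)
t=1.800: state=(10.630)
t=1.900: state=(10.690)
t=2.000: state=(10.742)
t=2.100: state=(10.786)
t=2.200: state=(10.823)
t=2.300: state=(10.855)
t=2.400: state=(10.883)
t=2.460: state=(10.897)

(x) = (10.897)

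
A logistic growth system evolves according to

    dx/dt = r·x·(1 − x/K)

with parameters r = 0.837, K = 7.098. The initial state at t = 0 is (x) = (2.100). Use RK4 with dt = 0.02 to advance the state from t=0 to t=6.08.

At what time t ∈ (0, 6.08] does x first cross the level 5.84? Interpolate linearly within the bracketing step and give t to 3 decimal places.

t=0.000: state=(2.100)
step 1 (dt=0.02): k1=(1.238), k2=(1.242), k3=(1.242), k4=(1.246); state += dt/6·(k1+2k2+2k3+k4)
t=0.020: state=(2.125)
t=0.040: state=(2.150)
t=0.060: state=(2.175)
continuing one RK4 step at a time; state shown every 10 steps (Δt=0.2):
t=0.200: state=(2.356)
t=0.400: state=(2.626)
t=0.600: state=(2.909)
t=0.800: state=(3.200)
t=1.000: state=(3.496)
t=1.200: state=(3.792)
t=1.400: state=(4.086)
t=1.600: state=(4.372)
t=1.800: state=(4.647)
t=2.000: state=(4.908)
t=2.200: state=(5.153)
t=2.400: state=(5.380)
t=2.600: state=(5.589)
t=2.800: state=(5.778)
t=2.860: state=(5.831)
next step: t=2.880: state=(5.849) — x has crossed 5.84
linear interpolation between t=2.860 (5.83119) and t=2.880 (5.84852) → t≈2.870

t = 2.870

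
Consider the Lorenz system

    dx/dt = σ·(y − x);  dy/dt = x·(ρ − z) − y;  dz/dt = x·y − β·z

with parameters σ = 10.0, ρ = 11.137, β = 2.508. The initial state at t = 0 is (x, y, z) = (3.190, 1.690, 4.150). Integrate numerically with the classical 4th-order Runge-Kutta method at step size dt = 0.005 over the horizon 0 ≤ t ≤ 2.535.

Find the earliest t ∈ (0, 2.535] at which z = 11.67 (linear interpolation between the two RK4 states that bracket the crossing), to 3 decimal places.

t = 0.445

t=0.000: state=(3.190, 1.690, 4.150)
step 1 (dt=0.005): k1=(-15.000, 20.599, -5.017), k2=(-14.110, 20.325, -4.887), k3=(-14.139, 20.340, -4.886), k4=(-13.276, 20.079, -4.758); state += dt/6·(k1+2k2+2k3+k4)
t=0.005: state=(3.119, 1.792, 4.126)
t=0.010: state=(3.057, 1.891, 4.102)
t=0.015: state=(3.003, 1.988, 4.080)
continuing one RK4 step at a time; state shown every 20 steps (Δt=0.1):
t=0.100: state=(2.918, 3.493, 3.902)
t=0.200: state=(3.974, 5.432, 4.394)
t=0.300: state=(5.702, 7.610, 6.260)
t=0.400: state=(7.463, 8.839, 9.846)
t=0.440: state=(7.893, 8.630, 11.478)
next step: t=0.445: state=(7.928, 8.570, 11.673) — z has crossed 11.67
linear interpolation between t=0.440 (11.47786) and t=0.445 (11.67290) → t≈0.445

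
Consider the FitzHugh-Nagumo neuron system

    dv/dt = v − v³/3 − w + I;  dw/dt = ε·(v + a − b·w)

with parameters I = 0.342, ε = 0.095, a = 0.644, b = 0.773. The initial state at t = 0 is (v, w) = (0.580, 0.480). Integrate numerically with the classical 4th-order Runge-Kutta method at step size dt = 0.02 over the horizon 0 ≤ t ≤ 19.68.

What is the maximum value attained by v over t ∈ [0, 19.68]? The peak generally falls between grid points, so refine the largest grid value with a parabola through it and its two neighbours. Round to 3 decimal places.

t=0.000: state=(0.580, 0.480)
step 1 (dt=0.02): k1=(0.377, 0.081), k2=(0.379, 0.081), k3=(0.379, 0.081), k4=(0.380, 0.082); state += dt/6·(k1+2k2+2k3+k4)
t=0.020: state=(0.588, 0.482)
t=0.040: state=(0.595, 0.483)
t=0.060: state=(0.603, 0.485)
continuing one RK4 step at a time; state shown every 50 steps (Δt=1):
t=1.000: state=(1.009, 0.578)
t=2.000: state=(1.329, 0.705)
t=3.000: state=(1.400, 0.841)
t=4.000: state=(1.343, 0.966)
t=5.000: state=(1.235, 1.075)
t=6.000: state=(1.091, 1.165)
t=7.000: state=(0.896, 1.233)
t=8.000: state=(0.589, 1.273)
t=9.000: state=(-0.052, 1.271)
t=10.000: state=(-1.409, 1.176)
t=11.000: state=(-1.969, 0.987)
t=12.000: state=(-1.946, 0.796)
t=13.000: state=(-1.884, 0.623)
t=14.000: state=(-1.820, 0.468)
t=15.000: state=(-1.757, 0.330)
t=16.000: state=(-1.695, 0.208)
t=17.000: state=(-1.633, 0.100)
t=18.000: state=(-1.572, 0.005)
t=19.000: state=(-1.512, -0.078)
t=19.680: state=(-1.471, -0.127)
largest grid value and its neighbours: v(2.880)=1.40122, v(2.900)=1.40122, v(2.920)=1.40118
parabola through these three points peaks at t≈2.892 with v≈1.40123

max v = 1.401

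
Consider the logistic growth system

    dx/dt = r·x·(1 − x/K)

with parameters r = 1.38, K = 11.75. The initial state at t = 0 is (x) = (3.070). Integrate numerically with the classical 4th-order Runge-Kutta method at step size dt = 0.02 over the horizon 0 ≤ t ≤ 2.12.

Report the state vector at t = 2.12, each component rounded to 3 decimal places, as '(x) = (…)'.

t=0.000: state=(3.070)
step 1 (dt=0.02): k1=(3.130), k2=(3.150), k3=(3.150), k4=(3.171); state += dt/6·(k1+2k2+2k3+k4)
t=0.020: state=(3.133)
t=0.040: state=(3.197)
t=0.060: state=(3.261)
continuing one RK4 step at a time; state shown every 5 steps (Δt=0.1):
t=0.100: state=(3.393)
t=0.200: state=(3.736)
t=0.300: state=(4.096)
t=0.400: state=(4.471)
t=0.500: state=(4.859)
t=0.600: state=(5.256)
t=0.700: state=(5.660)
t=0.800: state=(6.065)
t=0.900: state=(6.468)
t=1.000: state=(6.866)
t=1.100: state=(7.255)
t=1.200: state=(7.631)
t=1.300: state=(7.992)
t=1.400: state=(8.336)
t=1.500: state=(8.660)
t=1.600: state=(8.964)
t=1.700: state=(9.247)
t=1.800: state=(9.508)
t=1.900: state=(9.748)
t=2.000: state=(9.967)
t=2.100: state=(10.165)
t=2.120: state=(10.203)

(x) = (10.203)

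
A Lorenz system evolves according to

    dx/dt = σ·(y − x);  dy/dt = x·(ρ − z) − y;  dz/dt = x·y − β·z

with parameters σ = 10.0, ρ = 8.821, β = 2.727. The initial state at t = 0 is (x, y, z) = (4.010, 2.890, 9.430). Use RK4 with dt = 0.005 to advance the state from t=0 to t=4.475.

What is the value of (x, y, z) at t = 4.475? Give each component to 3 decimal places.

t=0.000: state=(4.010, 2.890, 9.430)
step 1 (dt=0.005): k1=(-11.200, -5.332, -14.127), k2=(-11.053, -5.161, -14.164), k3=(-11.053, -5.161, -14.161), k4=(-10.905, -4.993, -14.195); state += dt/6·(k1+2k2+2k3+k4)
t=0.005: state=(3.955, 2.864, 9.359)
t=0.010: state=(3.901, 2.840, 9.288)
t=0.015: state=(3.849, 2.818, 9.217)
continuing one RK4 step at a time; state shown every 40 steps (Δt=0.2):
t=0.200: state=(2.884, 2.800, 6.812)
t=0.400: state=(3.351, 3.852, 5.505)
t=0.600: state=(4.685, 5.433, 6.152)
t=0.800: state=(5.746, 5.893, 8.428)
t=1.000: state=(5.134, 4.521, 9.341)
t=1.200: state=(4.043, 3.684, 8.167)
t=1.400: state=(3.825, 3.946, 6.960)
t=1.600: state=(4.371, 4.745, 6.786)
t=1.800: state=(5.050, 5.278, 7.684)
t=2.000: state=(5.090, 4.908, 8.530)
t=2.200: state=(4.561, 4.293, 8.324)
t=2.400: state=(4.231, 4.188, 7.628)
t=2.600: state=(4.370, 4.528, 7.289)
t=2.800: state=(4.728, 4.889, 7.565)
t=3.000: state=(4.887, 4.871, 8.057)
t=3.200: state=(4.705, 4.569, 8.162)
t=3.400: state=(4.472, 4.399, 7.866)
t=3.600: state=(4.450, 4.498, 7.594)
t=3.800: state=(4.608, 4.699, 7.621)
t=4.000: state=(4.740, 4.768, 7.855)
t=4.200: state=(4.707, 4.655, 7.996)
t=4.400: state=(4.585, 4.529, 7.911)
t=4.475: state=(4.550, 4.513, 7.847)

(x, y, z) = (4.550, 4.513, 7.847)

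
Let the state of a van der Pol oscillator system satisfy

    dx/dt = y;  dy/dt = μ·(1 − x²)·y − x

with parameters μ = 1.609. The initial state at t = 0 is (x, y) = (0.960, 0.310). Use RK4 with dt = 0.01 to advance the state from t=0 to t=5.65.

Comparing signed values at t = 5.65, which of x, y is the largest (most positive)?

t=0.000: state=(0.960, 0.310)
step 1 (dt=0.01): k1=(0.310, -0.921), k2=(0.305, -0.924), k3=(0.305, -0.924), k4=(0.301, -0.928); state += dt/6·(k1+2k2+2k3+k4)
t=0.010: state=(0.963, 0.301)
t=0.020: state=(0.966, 0.291)
t=0.030: state=(0.969, 0.282)
continuing one RK4 step at a time; state shown every 20 steps (Δt=0.2):
t=0.200: state=(1.003, 0.116)
t=0.400: state=(1.006, -0.086)
t=0.600: state=(0.969, -0.286)
t=0.800: state=(0.891, -0.489)
t=1.000: state=(0.772, -0.715)
t=1.200: state=(0.602, -0.998)
t=1.400: state=(0.366, -1.385)
t=1.600: state=(0.037, -1.929)
t=1.800: state=(-0.414, -2.582)
t=2.000: state=(-0.974, -2.887)
t=2.200: state=(-1.498, -2.174)
t=2.400: state=(-1.809, -0.965)
t=2.600: state=(-1.914, -0.174)
t=2.800: state=(-1.908, 0.184)
t=3.000: state=(-1.854, 0.339)
t=3.200: state=(-1.777, 0.419)
t=3.400: state=(-1.688, 0.477)
t=3.600: state=(-1.587, 0.532)
t=3.800: state=(-1.474, 0.595)
t=4.000: state=(-1.348, 0.675)
t=4.200: state=(-1.202, 0.784)
t=4.400: state=(-1.031, 0.939)
t=4.600: state=(-0.822, 1.171)
t=4.800: state=(-0.554, 1.535)
t=5.000: state=(-0.194, 2.103)
t=5.200: state=(0.302, 2.874)
t=5.400: state=(0.938, 3.348)
t=5.600: state=(1.549, 2.527)
t=5.650: state=(1.666, 2.148)
compare at T: x=1.666, y=2.148

largest component: y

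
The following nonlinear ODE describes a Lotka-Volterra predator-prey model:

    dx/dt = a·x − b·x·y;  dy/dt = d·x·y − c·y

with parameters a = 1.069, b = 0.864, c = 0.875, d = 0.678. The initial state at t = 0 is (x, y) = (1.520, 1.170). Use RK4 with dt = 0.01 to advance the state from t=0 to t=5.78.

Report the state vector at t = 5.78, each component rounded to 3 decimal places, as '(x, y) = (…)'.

t=0.000: state=(1.520, 1.170)
step 1 (dt=0.01): k1=(0.088, 0.182), k2=(0.087, 0.182), k3=(0.087, 0.182), k4=(0.086, 0.183); state += dt/6·(k1+2k2+2k3+k4)
t=0.010: state=(1.521, 1.172)
t=0.020: state=(1.522, 1.174)
t=0.030: state=(1.523, 1.176)
continuing one RK4 step at a time; state shown every 20 steps (Δt=0.2):
t=0.200: state=(1.533, 1.208)
t=0.400: state=(1.535, 1.249)
t=0.600: state=(1.527, 1.290)
t=0.800: state=(1.507, 1.331)
t=1.000: state=(1.478, 1.368)
t=1.200: state=(1.441, 1.400)
t=1.400: state=(1.398, 1.425)
t=1.600: state=(1.352, 1.441)
t=1.800: state=(1.304, 1.448)
t=2.000: state=(1.257, 1.446)
t=2.200: state=(1.214, 1.435)
t=2.400: state=(1.175, 1.417)
t=2.600: state=(1.141, 1.391)
t=2.800: state=(1.114, 1.361)
t=3.000: state=(1.094, 1.327)
t=3.200: state=(1.080, 1.290)
t=3.400: state=(1.074, 1.253)
t=3.600: state=(1.074, 1.217)
t=3.800: state=(1.081, 1.182)
t=4.000: state=(1.095, 1.150)
t=4.200: state=(1.114, 1.121)
t=4.400: state=(1.139, 1.097)
t=4.600: state=(1.169, 1.077)
t=4.800: state=(1.204, 1.061)
t=5.000: state=(1.242, 1.052)
t=5.200: state=(1.283, 1.048)
t=5.400: state=(1.326, 1.050)
t=5.600: state=(1.369, 1.058)
t=5.780: state=(1.406, 1.070)

(x, y) = (1.406, 1.070)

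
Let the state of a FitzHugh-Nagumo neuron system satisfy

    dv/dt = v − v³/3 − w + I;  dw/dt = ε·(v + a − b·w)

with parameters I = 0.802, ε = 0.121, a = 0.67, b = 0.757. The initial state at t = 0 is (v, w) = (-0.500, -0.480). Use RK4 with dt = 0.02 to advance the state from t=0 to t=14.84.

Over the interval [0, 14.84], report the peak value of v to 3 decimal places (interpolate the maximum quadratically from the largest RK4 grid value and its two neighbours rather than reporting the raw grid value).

max v = 2.019

t=0.000: state=(-0.500, -0.480)
step 1 (dt=0.02): k1=(0.824, 0.065), k2=(0.829, 0.065), k3=(0.829, 0.065), k4=(0.835, 0.066); state += dt/6·(k1+2k2+2k3+k4)
t=0.020: state=(-0.483, -0.479)
t=0.040: state=(-0.467, -0.477)
t=0.060: state=(-0.450, -0.476)
continuing one RK4 step at a time; state shown every 25 steps (Δt=0.5):
t=0.500: state=(0.004, -0.434)
t=1.000: state=(0.768, -0.354)
t=1.500: state=(1.593, -0.227)
t=2.000: state=(1.964, -0.070)
t=2.500: state=(2.019, 0.092)
t=3.000: state=(1.991, 0.246)
t=3.500: state=(1.945, 0.391)
t=4.000: state=(1.896, 0.527)
t=4.500: state=(1.846, 0.653)
t=5.000: state=(1.795, 0.771)
t=5.500: state=(1.744, 0.881)
t=6.000: state=(1.692, 0.983)
t=6.500: state=(1.640, 1.077)
t=7.000: state=(1.587, 1.164)
t=7.500: state=(1.533, 1.243)
t=8.000: state=(1.478, 1.316)
t=8.500: state=(1.421, 1.383)
t=9.000: state=(1.362, 1.443)
t=9.500: state=(1.300, 1.497)
t=10.000: state=(1.235, 1.544)
t=10.500: state=(1.165, 1.586)
t=11.000: state=(1.088, 1.621)
t=11.500: state=(1.003, 1.650)
t=12.000: state=(0.906, 1.672)
t=12.500: state=(0.789, 1.687)
t=13.000: state=(0.641, 1.694)
t=13.500: state=(0.441, 1.690)
t=14.000: state=(0.147, 1.671)
t=14.500: state=(-0.311, 1.632)
t=14.840: state=(-0.744, 1.588)
largest grid value and its neighbours: v(2.440)=2.01920, v(2.460)=2.01922, v(2.480)=2.01912
parabola through these three points peaks at t≈2.454 with v≈2.01923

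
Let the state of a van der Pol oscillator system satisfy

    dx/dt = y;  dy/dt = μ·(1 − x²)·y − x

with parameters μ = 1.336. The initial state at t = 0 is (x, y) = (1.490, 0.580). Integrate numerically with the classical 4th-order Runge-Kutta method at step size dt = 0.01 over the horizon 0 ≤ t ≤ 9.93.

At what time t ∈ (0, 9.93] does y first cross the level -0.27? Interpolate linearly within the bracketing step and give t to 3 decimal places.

t=0.000: state=(1.490, 0.580)
step 1 (dt=0.01): k1=(0.580, -2.435), k2=(0.568, -2.425), k3=(0.568, -2.425), k4=(0.556, -2.414); state += dt/6·(k1+2k2+2k3+k4)
t=0.010: state=(1.496, 0.556)
t=0.020: state=(1.501, 0.532)
t=0.030: state=(1.506, 0.508)
t=0.490: state=(1.539, -0.263)
next step: t=0.500: state=(1.536, -0.273) — y has crossed -0.27
linear interpolation between t=0.490 (-0.26276) and t=0.500 (-0.27325) → t≈0.497

t = 0.497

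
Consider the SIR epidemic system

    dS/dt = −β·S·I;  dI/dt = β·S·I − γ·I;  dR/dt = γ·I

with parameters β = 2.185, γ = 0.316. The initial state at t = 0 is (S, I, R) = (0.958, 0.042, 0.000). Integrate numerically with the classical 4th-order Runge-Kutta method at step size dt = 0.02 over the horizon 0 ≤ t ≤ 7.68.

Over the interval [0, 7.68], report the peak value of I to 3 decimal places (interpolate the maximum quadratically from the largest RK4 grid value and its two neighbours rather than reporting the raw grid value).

max I = 0.582

t=0.000: state=(0.958, 0.042, 0.000)
step 1 (dt=0.02): k1=(-0.088, 0.075, 0.013), k2=(-0.089, 0.076, 0.014), k3=(-0.089, 0.076, 0.014), k4=(-0.091, 0.077, 0.014); state += dt/6·(k1+2k2+2k3+k4)
t=0.020: state=(0.956, 0.044, 0.000)
t=0.040: state=(0.954, 0.045, 0.001)
t=0.060: state=(0.952, 0.047, 0.001)
continuing one RK4 step at a time; state shown every 25 steps (Δt=0.5):
t=0.500: state=(0.891, 0.099, 0.011)
t=1.000: state=(0.757, 0.209, 0.034)
t=1.500: state=(0.554, 0.367, 0.079)
t=2.000: state=(0.341, 0.509, 0.149)
t=2.500: state=(0.187, 0.577, 0.236)
t=3.000: state=(0.099, 0.573, 0.328)
t=3.500: state=(0.054, 0.531, 0.415)
t=4.000: state=(0.031, 0.474, 0.495)
t=4.500: state=(0.019, 0.416, 0.565)
t=5.000: state=(0.013, 0.361, 0.626)
t=5.500: state=(0.009, 0.312, 0.679)
t=6.000: state=(0.006, 0.269, 0.725)
t=6.500: state=(0.005, 0.231, 0.764)
t=7.000: state=(0.004, 0.198, 0.798)
t=7.500: state=(0.003, 0.170, 0.827)
t=7.680: state=(0.003, 0.160, 0.837)
largest grid value and its neighbours: I(2.680)=0.58187, I(2.700)=0.58194, I(2.720)=0.58190
parabola through these three points peaks at t≈2.703 with I≈0.58194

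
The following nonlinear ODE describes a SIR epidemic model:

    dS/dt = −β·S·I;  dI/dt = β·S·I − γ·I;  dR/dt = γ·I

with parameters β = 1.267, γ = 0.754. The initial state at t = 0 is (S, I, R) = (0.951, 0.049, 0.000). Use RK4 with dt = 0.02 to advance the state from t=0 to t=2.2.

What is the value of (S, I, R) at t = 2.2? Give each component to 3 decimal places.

t=0.000: state=(0.951, 0.049, 0.000)
step 1 (dt=0.02): k1=(-0.059, 0.022, 0.037), k2=(-0.059, 0.022, 0.037), k3=(-0.059, 0.022, 0.037), k4=(-0.060, 0.022, 0.037); state += dt/6·(k1+2k2+2k3+k4)
t=0.020: state=(0.950, 0.049, 0.001)
t=0.040: state=(0.949, 0.050, 0.001)
t=0.060: state=(0.947, 0.050, 0.002)
continuing one RK4 step at a time; state shown every 5 steps (Δt=0.1):
t=0.100: state=(0.945, 0.051, 0.004)
t=0.200: state=(0.939, 0.054, 0.008)
t=0.300: state=(0.932, 0.056, 0.012)
t=0.400: state=(0.926, 0.058, 0.016)
t=0.500: state=(0.919, 0.061, 0.021)
t=0.600: state=(0.911, 0.063, 0.025)
t=0.700: state=(0.904, 0.066, 0.030)
t=0.800: state=(0.896, 0.068, 0.035)
t=0.900: state=(0.888, 0.071, 0.041)
t=1.000: state=(0.880, 0.074, 0.046)
t=1.100: state=(0.872, 0.076, 0.052)
t=1.200: state=(0.863, 0.079, 0.057)
t=1.300: state=(0.855, 0.082, 0.064)
t=1.400: state=(0.846, 0.084, 0.070)
t=1.500: state=(0.837, 0.087, 0.076)
t=1.600: state=(0.827, 0.090, 0.083)
t=1.700: state=(0.818, 0.092, 0.090)
t=1.800: state=(0.808, 0.095, 0.097)
t=1.900: state=(0.798, 0.098, 0.104)
t=2.000: state=(0.788, 0.100, 0.112)
t=2.100: state=(0.778, 0.102, 0.119)
t=2.200: state=(0.768, 0.105, 0.127)

(S, I, R) = (0.768, 0.105, 0.127)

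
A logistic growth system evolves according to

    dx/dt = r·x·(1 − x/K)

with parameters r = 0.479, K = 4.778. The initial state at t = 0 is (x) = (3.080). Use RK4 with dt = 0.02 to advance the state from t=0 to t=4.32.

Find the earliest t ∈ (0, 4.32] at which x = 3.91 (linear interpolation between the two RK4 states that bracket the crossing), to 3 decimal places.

t=0.000: state=(3.080)
step 1 (dt=0.02): k1=(0.524), k2=(0.524), k3=(0.524), k4=(0.523); state += dt/6·(k1+2k2+2k3+k4)
t=0.020: state=(3.090)
t=0.040: state=(3.101)
t=0.060: state=(3.111)
continuing one RK4 step at a time; state shown every 10 steps (Δt=0.2):
t=0.200: state=(3.183)
t=0.400: state=(3.283)
t=0.600: state=(3.380)
t=0.800: state=(3.473)
t=1.000: state=(3.562)
t=1.200: state=(3.647)
t=1.400: state=(3.727)
t=1.600: state=(3.804)
t=1.800: state=(3.876)
t=1.880: state=(3.904)
next step: t=1.900: state=(3.910) — x has crossed 3.91
linear interpolation between t=1.880 (3.90352) and t=1.900 (3.91034) → t≈1.899

t = 1.899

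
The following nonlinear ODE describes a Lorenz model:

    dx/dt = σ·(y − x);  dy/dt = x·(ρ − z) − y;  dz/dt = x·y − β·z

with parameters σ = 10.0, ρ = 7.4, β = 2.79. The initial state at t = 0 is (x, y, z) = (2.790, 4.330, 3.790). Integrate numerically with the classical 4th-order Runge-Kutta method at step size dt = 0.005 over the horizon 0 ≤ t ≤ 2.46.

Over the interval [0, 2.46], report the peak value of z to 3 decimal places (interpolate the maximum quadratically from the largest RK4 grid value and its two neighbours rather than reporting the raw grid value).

t=0.000: state=(2.790, 4.330, 3.790)
step 1 (dt=0.005): k1=(15.400, 5.742, 1.507), k2=(15.159, 5.856, 1.703), k3=(15.167, 5.852, 1.700), k4=(14.934, 5.962, 1.895); state += dt/6·(k1+2k2+2k3+k4)
t=0.005: state=(2.866, 4.359, 3.799)
t=0.010: state=(2.939, 4.390, 3.809)
t=0.015: state=(3.011, 4.421, 3.821)
continuing one RK4 step at a time; state shown every 20 steps (Δt=0.1):
t=0.100: state=(4.014, 5.034, 4.293)
t=0.200: state=(4.905, 5.657, 5.368)
t=0.300: state=(5.461, 5.787, 6.700)
t=0.400: state=(5.515, 5.297, 7.761)
t=0.500: state=(5.082, 4.482, 8.139)
t=0.600: state=(4.426, 3.765, 7.852)
t=0.700: state=(3.839, 3.350, 7.203)
t=0.800: state=(3.470, 3.225, 6.482)
t=0.900: state=(3.340, 3.318, 5.866)
t=1.000: state=(3.411, 3.567, 5.447)
t=1.100: state=(3.635, 3.919, 5.271)
t=1.200: state=(3.957, 4.306, 5.355)
t=1.300: state=(4.307, 4.644, 5.675)
t=1.400: state=(4.600, 4.834, 6.150)
t=1.500: state=(4.753, 4.819, 6.636)
t=1.600: state=(4.728, 4.619, 6.982)
t=1.700: state=(4.554, 4.330, 7.095)
t=1.800: state=(4.311, 4.063, 6.985)
t=1.900: state=(4.084, 3.889, 6.733)
t=2.000: state=(3.934, 3.830, 6.437)
t=2.100: state=(3.880, 3.874, 6.177)
t=2.200: state=(3.917, 3.993, 6.009)
t=2.300: state=(4.023, 4.152, 5.957)
t=2.400: state=(4.164, 4.310, 6.021)
t=2.460: state=(4.250, 4.387, 6.104)
largest grid value and its neighbours: z(0.495)=8.13774, z(0.500)=8.13894, z(0.505)=8.13842
parabola through these three points peaks at t≈0.501 with z≈8.13897

max z = 8.139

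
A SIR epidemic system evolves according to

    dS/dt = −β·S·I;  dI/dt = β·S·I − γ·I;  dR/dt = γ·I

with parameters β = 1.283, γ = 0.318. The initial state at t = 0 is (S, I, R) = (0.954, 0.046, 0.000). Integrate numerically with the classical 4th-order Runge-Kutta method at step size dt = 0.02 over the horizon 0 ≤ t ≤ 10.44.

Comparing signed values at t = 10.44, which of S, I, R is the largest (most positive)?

largest component: R

t=0.000: state=(0.954, 0.046, 0.000)
step 1 (dt=0.02): k1=(-0.056, 0.042, 0.015), k2=(-0.057, 0.042, 0.015), k3=(-0.057, 0.042, 0.015), k4=(-0.057, 0.042, 0.015); state += dt/6·(k1+2k2+2k3+k4)
t=0.020: state=(0.953, 0.047, 0.000)
t=0.040: state=(0.952, 0.048, 0.001)
t=0.060: state=(0.951, 0.049, 0.001)
continuing one RK4 step at a time; state shown every 25 steps (Δt=0.5):
t=0.500: state=(0.919, 0.072, 0.009)
t=1.000: state=(0.868, 0.108, 0.023)
t=1.500: state=(0.798, 0.158, 0.044)
t=2.000: state=(0.707, 0.219, 0.074)
t=2.500: state=(0.602, 0.284, 0.114)
t=3.000: state=(0.492, 0.344, 0.164)
t=3.500: state=(0.388, 0.389, 0.223)
t=4.000: state=(0.300, 0.413, 0.287)
t=4.500: state=(0.230, 0.417, 0.353)
t=5.000: state=(0.176, 0.405, 0.419)
t=5.500: state=(0.137, 0.382, 0.481)
t=6.000: state=(0.108, 0.352, 0.540)
t=6.500: state=(0.087, 0.320, 0.593)
t=7.000: state=(0.072, 0.287, 0.641)
t=7.500: state=(0.060, 0.255, 0.684)
t=8.000: state=(0.052, 0.226, 0.723)
t=8.500: state=(0.045, 0.199, 0.756)
t=9.000: state=(0.040, 0.174, 0.786)
t=9.500: state=(0.036, 0.152, 0.812)
t=10.000: state=(0.033, 0.133, 0.834)
t=10.440: state=(0.031, 0.117, 0.852)
compare at T: S=0.031, I=0.117, R=0.852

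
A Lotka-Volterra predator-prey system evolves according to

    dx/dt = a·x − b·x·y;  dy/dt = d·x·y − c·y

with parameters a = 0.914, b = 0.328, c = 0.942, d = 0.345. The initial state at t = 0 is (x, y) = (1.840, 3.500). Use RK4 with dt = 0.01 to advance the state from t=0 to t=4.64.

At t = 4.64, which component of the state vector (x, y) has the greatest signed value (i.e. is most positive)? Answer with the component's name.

t=0.000: state=(1.840, 3.500)
step 1 (dt=0.01): k1=(-0.431, -1.075), k2=(-0.427, -1.076), k3=(-0.427, -1.076), k4=(-0.423, -1.077); state += dt/6·(k1+2k2+2k3+k4)
t=0.010: state=(1.836, 3.489)
t=0.020: state=(1.832, 3.478)
t=0.030: state=(1.827, 3.468)
continuing one RK4 step at a time; state shown every 20 steps (Δt=0.2):
t=0.200: state=(1.768, 3.283)
t=0.400: state=(1.724, 3.067)
t=0.600: state=(1.704, 2.859)
t=0.800: state=(1.707, 2.663)
t=1.000: state=(1.731, 2.483)
t=1.200: state=(1.776, 2.321)
t=1.400: state=(1.840, 2.178)
t=1.600: state=(1.923, 2.054)
t=1.800: state=(2.025, 1.949)
t=2.000: state=(2.145, 1.864)
t=2.200: state=(2.284, 1.799)
t=2.400: state=(2.441, 1.753)
t=2.600: state=(2.614, 1.729)
t=2.800: state=(2.803, 1.726)
t=3.000: state=(3.003, 1.747)
t=3.200: state=(3.211, 1.793)
t=3.400: state=(3.420, 1.866)
t=3.600: state=(3.621, 1.971)
t=3.800: state=(3.803, 2.109)
t=4.000: state=(3.954, 2.284)
t=4.200: state=(4.059, 2.495)
t=4.400: state=(4.105, 2.740)
t=4.600: state=(4.082, 3.011)
t=4.640: state=(4.068, 3.067)
compare at T: x=4.068, y=3.067

largest component: x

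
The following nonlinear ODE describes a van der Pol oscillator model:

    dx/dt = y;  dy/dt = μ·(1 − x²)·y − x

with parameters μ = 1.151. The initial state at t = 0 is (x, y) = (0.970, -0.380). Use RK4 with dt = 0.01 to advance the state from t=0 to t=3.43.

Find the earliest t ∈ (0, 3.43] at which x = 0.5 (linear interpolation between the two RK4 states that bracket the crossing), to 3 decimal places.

t=0.000: state=(0.970, -0.380)
step 1 (dt=0.01): k1=(-0.380, -0.996), k2=(-0.385, -0.996), k3=(-0.385, -0.996), k4=(-0.390, -0.996); state += dt/6·(k1+2k2+2k3+k4)
t=0.010: state=(0.966, -0.390)
t=0.020: state=(0.962, -0.400)
t=0.030: state=(0.958, -0.410)
continuing one RK4 step at a time; state shown every 20 steps (Δt=0.2):
t=0.200: state=(0.874, -0.582)
t=0.400: state=(0.736, -0.799)
t=0.600: state=(0.552, -1.052)
t=0.640: state=(0.509, -1.109)
next step: t=0.650: state=(0.498, -1.124) — x has crossed 0.5
linear interpolation between t=0.640 (0.50885) and t=0.650 (0.49769) → t≈0.648

t = 0.648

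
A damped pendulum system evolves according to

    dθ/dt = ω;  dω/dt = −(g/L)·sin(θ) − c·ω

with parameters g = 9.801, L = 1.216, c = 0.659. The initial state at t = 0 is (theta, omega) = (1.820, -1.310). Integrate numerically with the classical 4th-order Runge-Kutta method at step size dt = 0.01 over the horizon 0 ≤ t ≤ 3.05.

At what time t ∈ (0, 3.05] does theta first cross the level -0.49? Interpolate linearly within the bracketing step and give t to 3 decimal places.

t = 0.746

t=0.000: state=(1.820, -1.310)
step 1 (dt=0.01): k1=(-1.310, -6.948), k2=(-1.345, -6.938), k3=(-1.345, -6.938), k4=(-1.379, -6.928); state += dt/6·(k1+2k2+2k3+k4)
t=0.010: state=(1.807, -1.379)
t=0.020: state=(1.792, -1.449)
t=0.030: state=(1.778, -1.518)
continuing one RK4 step at a time; state shown every 10 steps (Δt=0.1):
t=0.100: state=(1.655, -1.994)
t=0.200: state=(1.422, -2.645)
t=0.300: state=(1.128, -3.220)
t=0.400: state=(0.783, -3.650)
t=0.500: state=(0.406, -3.851)
t=0.600: state=(0.022, -3.768)
t=0.700: state=(-0.338, -3.402)
t=0.740: state=(-0.470, -3.188)
next step: t=0.750: state=(-0.502, -3.129) — theta has crossed -0.49
linear interpolation between t=0.740 (-0.47018) and t=0.750 (-0.50177) → t≈0.746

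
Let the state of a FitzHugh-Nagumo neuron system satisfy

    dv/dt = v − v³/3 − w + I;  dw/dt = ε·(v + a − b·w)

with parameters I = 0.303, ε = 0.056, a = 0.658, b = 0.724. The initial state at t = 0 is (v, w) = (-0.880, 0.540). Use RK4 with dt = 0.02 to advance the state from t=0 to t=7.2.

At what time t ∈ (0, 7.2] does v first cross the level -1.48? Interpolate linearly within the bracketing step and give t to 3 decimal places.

t = 0.743

t=0.000: state=(-0.880, 0.540)
step 1 (dt=0.02): k1=(-0.890, -0.034), k2=(-0.891, -0.035), k3=(-0.891, -0.035), k4=(-0.893, -0.035); state += dt/6·(k1+2k2+2k3+k4)
t=0.020: state=(-0.898, 0.539)
t=0.040: state=(-0.916, 0.539)
t=0.060: state=(-0.934, 0.538)
continuing one RK4 step at a time; state shown every 25 steps (Δt=0.5):
t=0.500: state=(-1.313, 0.517)
t=0.740: state=(-1.478, 0.502)
next step: t=0.760: state=(-1.490, 0.501) — v has crossed -1.48
linear interpolation between t=0.740 (-1.47811) and t=0.760 (-1.48996) → t≈0.743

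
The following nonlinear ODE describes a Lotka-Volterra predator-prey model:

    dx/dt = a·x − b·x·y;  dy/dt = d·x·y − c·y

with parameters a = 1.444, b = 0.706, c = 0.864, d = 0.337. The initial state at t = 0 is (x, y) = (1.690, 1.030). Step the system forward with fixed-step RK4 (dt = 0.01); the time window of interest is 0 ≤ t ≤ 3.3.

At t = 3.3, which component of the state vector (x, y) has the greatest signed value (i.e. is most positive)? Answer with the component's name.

largest component: y

t=0.000: state=(1.690, 1.030)
step 1 (dt=0.01): k1=(1.211, -0.303), k2=(1.218, -0.301), k3=(1.218, -0.301), k4=(1.224, -0.298); state += dt/6·(k1+2k2+2k3+k4)
t=0.010: state=(1.702, 1.027)
t=0.020: state=(1.714, 1.024)
t=0.030: state=(1.727, 1.021)
continuing one RK4 step at a time; state shown every 20 steps (Δt=0.2):
t=0.200: state=(1.958, 0.980)
t=0.400: state=(2.281, 0.950)
t=0.600: state=(2.664, 0.944)
t=0.800: state=(3.109, 0.965)
t=1.000: state=(3.610, 1.018)
t=1.200: state=(4.148, 1.112)
t=1.400: state=(4.687, 1.260)
t=1.600: state=(5.161, 1.478)
t=1.800: state=(5.479, 1.782)
t=2.000: state=(5.536, 2.177)
t=2.200: state=(5.262, 2.640)
t=2.400: state=(4.678, 3.110)
t=2.600: state=(3.911, 3.496)
t=2.800: state=(3.129, 3.728)
t=3.000: state=(2.453, 3.782)
t=3.200: state=(1.930, 3.685)
t=3.300: state=(1.724, 3.594)
compare at T: x=1.724, y=3.594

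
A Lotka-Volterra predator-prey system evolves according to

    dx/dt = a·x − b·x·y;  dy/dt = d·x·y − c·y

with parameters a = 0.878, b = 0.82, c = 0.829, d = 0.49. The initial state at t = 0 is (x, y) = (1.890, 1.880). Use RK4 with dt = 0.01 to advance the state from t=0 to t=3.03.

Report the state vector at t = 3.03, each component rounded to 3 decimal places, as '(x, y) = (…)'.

(x, y) = (0.954, 0.719)

t=0.000: state=(1.890, 1.880)
step 1 (dt=0.01): k1=(-1.254, 0.183), k2=(-1.251, 0.177), k3=(-1.251, 0.177), k4=(-1.249, 0.171); state += dt/6·(k1+2k2+2k3+k4)
t=0.010: state=(1.877, 1.882)
t=0.020: state=(1.865, 1.883)
t=0.030: state=(1.853, 1.885)
continuing one RK4 step at a time; state shown every 10 steps (Δt=0.1):
t=0.100: state=(1.768, 1.893)
t=0.200: state=(1.652, 1.894)
t=0.300: state=(1.545, 1.886)
t=0.400: state=(1.446, 1.867)
t=0.500: state=(1.356, 1.841)
t=0.600: state=(1.275, 1.807)
t=0.700: state=(1.202, 1.767)
t=0.800: state=(1.137, 1.723)
t=0.900: state=(1.080, 1.674)
t=1.000: state=(1.030, 1.623)
t=1.100: state=(0.987, 1.569)
t=1.200: state=(0.949, 1.514)
t=1.300: state=(0.917, 1.459)
t=1.400: state=(0.891, 1.404)
t=1.500: state=(0.869, 1.349)
t=1.600: state=(0.851, 1.295)
t=1.700: state=(0.837, 1.242)
t=1.800: state=(0.827, 1.191)
t=1.900: state=(0.821, 1.142)
t=2.000: state=(0.818, 1.094)
t=2.100: state=(0.818, 1.048)
t=2.200: state=(0.821, 1.004)
t=2.300: state=(0.827, 0.962)
t=2.400: state=(0.835, 0.922)
t=2.500: state=(0.847, 0.885)
t=2.600: state=(0.861, 0.849)
t=2.700: state=(0.878, 0.816)
t=2.800: state=(0.898, 0.784)
t=2.900: state=(0.920, 0.755)
t=3.000: state=(0.946, 0.727)
t=3.030: state=(0.954, 0.719)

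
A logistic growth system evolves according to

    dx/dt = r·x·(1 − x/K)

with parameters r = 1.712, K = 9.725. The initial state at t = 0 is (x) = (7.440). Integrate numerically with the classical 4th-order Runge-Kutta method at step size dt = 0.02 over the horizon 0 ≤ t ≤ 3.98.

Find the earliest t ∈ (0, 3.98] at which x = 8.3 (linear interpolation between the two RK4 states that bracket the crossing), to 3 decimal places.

t=0.000: state=(7.440)
step 1 (dt=0.02): k1=(2.993), k2=(2.965), k3=(2.966), k4=(2.938); state += dt/6·(k1+2k2+2k3+k4)
t=0.020: state=(7.499)
t=0.040: state=(7.558)
t=0.060: state=(7.615)
continuing one RK4 step at a time; state shown every 10 steps (Δt=0.2):
t=0.200: state=(7.984)
t=0.320: state=(8.258)
next step: t=0.340: state=(8.301) — x has crossed 8.3
linear interpolation between t=0.320 (8.25848) and t=0.340 (8.30061) → t≈0.340

t = 0.340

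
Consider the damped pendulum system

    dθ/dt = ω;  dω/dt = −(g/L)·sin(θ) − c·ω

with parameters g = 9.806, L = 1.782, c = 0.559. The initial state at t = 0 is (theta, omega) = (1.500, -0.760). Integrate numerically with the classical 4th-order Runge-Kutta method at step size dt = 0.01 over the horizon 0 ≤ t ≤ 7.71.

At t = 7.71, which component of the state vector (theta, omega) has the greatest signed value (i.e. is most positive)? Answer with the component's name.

largest component: omega

t=0.000: state=(1.500, -0.760)
step 1 (dt=0.01): k1=(-0.760, -5.064), k2=(-0.785, -5.049), k3=(-0.785, -5.048), k4=(-0.810, -5.033); state += dt/6·(k1+2k2+2k3+k4)
t=0.010: state=(1.492, -0.810)
t=0.020: state=(1.484, -0.861)
t=0.030: state=(1.475, -0.911)
continuing one RK4 step at a time; state shown every 25 steps (Δt=0.25):
t=0.250: state=(1.161, -1.908)
t=0.500: state=(0.581, -2.634)
t=0.750: state=(-0.090, -2.585)
t=1.000: state=(-0.646, -1.764)
t=1.250: state=(-0.944, -0.596)
t=1.500: state=(-0.947, 0.540)
t=1.750: state=(-0.695, 1.420)
t=2.000: state=(-0.276, 1.834)
t=2.250: state=(0.171, 1.650)
t=2.500: state=(0.508, 0.987)
t=2.750: state=(0.649, 0.136)
t=3.000: state=(0.583, -0.640)
t=3.250: state=(0.353, -1.143)
t=3.500: state=(0.045, -1.244)
t=3.750: state=(-0.236, -0.948)
t=4.000: state=(-0.408, -0.402)
t=4.250: state=(-0.433, 0.189)
t=4.500: state=(-0.324, 0.649)
t=4.750: state=(-0.130, 0.856)
t=5.000: state=(0.079, 0.772)
t=5.250: state=(0.236, 0.459)
t=5.500: state=(0.300, 0.047)
t=5.750: state=(0.263, -0.325)
t=6.000: state=(0.150, -0.550)
t=6.250: state=(0.005, -0.576)
t=6.500: state=(-0.123, -0.420)
t=6.750: state=(-0.196, -0.153)
t=7.000: state=(-0.198, 0.125)
t=7.250: state=(-0.139, 0.329)
t=7.500: state=(-0.045, 0.405)
t=7.710: state=(0.037, 0.362)
compare at T: theta=0.037, omega=0.362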